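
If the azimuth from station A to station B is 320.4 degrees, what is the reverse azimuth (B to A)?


back azimuth = (320.4 + 180) mod 360 = 140.4 degrees

140.4 degrees


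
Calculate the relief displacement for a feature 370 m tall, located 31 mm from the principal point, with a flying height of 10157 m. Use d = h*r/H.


d = h * r / H = 370 * 31 / 10157 = 1.13 mm

1.13 mm


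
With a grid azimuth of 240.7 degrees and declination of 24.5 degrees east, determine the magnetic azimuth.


magnetic azimuth = grid azimuth - declination (east +ve)
mag_az = 240.7 - 24.5 = 216.2 degrees

216.2 degrees


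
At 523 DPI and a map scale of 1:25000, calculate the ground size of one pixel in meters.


pixel_cm = 2.54 / 523 ≈ 0.004857 cm
ground = pixel_cm * 25000 / 100 = 2.54 * 25000 / (523 * 100) = 63500 / 52300 ≈ 1.21 m

1.21 m


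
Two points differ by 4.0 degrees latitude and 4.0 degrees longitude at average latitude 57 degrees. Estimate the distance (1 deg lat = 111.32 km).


dlat_km = 4.0 * 111.32 = 445.28
dlon_km = 4.0 * 111.32 * cos(57) ≈ 242.517
dist = sqrt(445.28^2 + 242.517^2) ≈ 507.0 km

507.0 km


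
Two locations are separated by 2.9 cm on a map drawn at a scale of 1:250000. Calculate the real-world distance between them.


ground = 2.9 cm * 250000 / 100 = 7250.0 m = 7.25 km

7.25 km


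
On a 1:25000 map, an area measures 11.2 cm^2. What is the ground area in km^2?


ground_area = 11.2 * (25000/100)^2 = 700000.0 m^2 = 0.7 km^2

0.7 km^2


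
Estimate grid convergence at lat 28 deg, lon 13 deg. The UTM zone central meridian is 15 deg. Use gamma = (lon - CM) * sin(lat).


gamma = (13 - 15) * sin(28) = -2 * 0.469472 = -0.939 degrees

-0.939 degrees


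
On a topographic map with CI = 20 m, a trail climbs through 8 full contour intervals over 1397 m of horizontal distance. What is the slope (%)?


elevation change = 8 * 20 = 160 m
slope = 160 / 1397 * 100 = 11.5%

11.5%


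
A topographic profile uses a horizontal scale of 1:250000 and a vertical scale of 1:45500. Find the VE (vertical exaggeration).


VE = horizontal_scale / vertical_scale = 250000 / 45500 ≈ 5.5

5.5x


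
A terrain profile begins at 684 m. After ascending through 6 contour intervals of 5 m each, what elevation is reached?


elevation = 684 + 6 * 5 = 714 m

714 m


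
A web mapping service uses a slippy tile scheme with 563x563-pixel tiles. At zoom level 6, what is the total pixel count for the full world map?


tiles per axis = 2^6 = 64
total tiles = 64^2 = 4096
pixels per axis = 64 * 563 = 36032
total pixels = 36032^2 = 1298305024

1298305024 pixels


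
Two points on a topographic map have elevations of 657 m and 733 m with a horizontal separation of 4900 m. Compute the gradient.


gradient = (733 - 657) / 4900 = 76 / 4900 = 0.0155

0.0155


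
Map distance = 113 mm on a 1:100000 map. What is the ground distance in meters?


ground = 113 mm * 100000 / 1000 = 11300.0 m

11300.0 m


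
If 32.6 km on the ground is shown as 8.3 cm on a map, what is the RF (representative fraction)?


ground = 32.6 km = 3260000 cm; RF denominator = ground / map = 3260000 / 8.3 ≈ 392771; RF = 1:392771

1:392771


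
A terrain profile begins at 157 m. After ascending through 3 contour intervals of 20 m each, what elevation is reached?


elevation = 157 + 3 * 20 = 217 m

217 m


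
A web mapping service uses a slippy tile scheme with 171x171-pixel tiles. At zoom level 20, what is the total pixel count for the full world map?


tiles per axis = 2^20 = 1048576
total tiles = 1048576^2 = 1099511627776
pixels per axis = 1048576 * 171 = 179306496
total pixels = 179306496^2 = 32150819507798016

32150819507798016 pixels


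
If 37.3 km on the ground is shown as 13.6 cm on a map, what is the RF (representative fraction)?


ground = 37.3 km = 3730000 cm; RF denominator = ground / map = 3730000 / 13.6 ≈ 274265; RF = 1:274265

1:274265


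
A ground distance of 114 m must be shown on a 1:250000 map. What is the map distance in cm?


map_cm = 114 * 100 / 250000 = 0.0456 cm ≈ 0.05 cm

0.05 cm


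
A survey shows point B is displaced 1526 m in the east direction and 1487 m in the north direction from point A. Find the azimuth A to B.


az = atan2(1526, 1487) = 45.7 deg
adjusted to 0-360: 45.7 degrees

45.7 degrees


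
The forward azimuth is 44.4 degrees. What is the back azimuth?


back azimuth = (44.4 + 180) mod 360 = 224.4 degrees

224.4 degrees


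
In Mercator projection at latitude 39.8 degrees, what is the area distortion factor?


area_distortion = 1/cos^2(39.8) = 1.694

1.694


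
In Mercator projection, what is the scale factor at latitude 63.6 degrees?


SF = 1 / cos(63.6) = 1 / 0.444635 = 2.249

2.249


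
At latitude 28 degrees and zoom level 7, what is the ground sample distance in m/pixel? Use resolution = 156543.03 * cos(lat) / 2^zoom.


res = 156543.03 * cos(28) / 2^7 = 156543.03 * 0.88294759 / 128 = 1079.84 m/pixel

1079.84 m/pixel


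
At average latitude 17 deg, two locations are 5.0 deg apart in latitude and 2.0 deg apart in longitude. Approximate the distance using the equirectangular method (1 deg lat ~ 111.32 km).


dlat_km = 5.0 * 111.32 = 556.6
dlon_km = 2.0 * 111.32 * cos(17) ≈ 212.912
dist = sqrt(556.6^2 + 212.912^2) ≈ 595.9 km

595.9 km


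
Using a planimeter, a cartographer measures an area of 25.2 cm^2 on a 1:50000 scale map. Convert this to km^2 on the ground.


ground_area = 25.2 * (50000/100)^2 = 6300000.0 m^2 = 6.3 km^2

6.3 km^2


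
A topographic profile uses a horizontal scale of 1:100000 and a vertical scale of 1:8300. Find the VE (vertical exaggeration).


VE = horizontal_scale / vertical_scale = 100000 / 8300 ≈ 12.0

12.0x


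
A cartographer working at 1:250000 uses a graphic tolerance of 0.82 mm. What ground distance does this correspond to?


ground = 0.82 mm * 250000 / 1000 = 205.0 m

205.0 m


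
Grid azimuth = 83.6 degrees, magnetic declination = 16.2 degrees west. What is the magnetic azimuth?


magnetic azimuth = grid azimuth - declination (east +ve)
mag_az = 83.6 - -16.2 = 99.8 degrees

99.8 degrees


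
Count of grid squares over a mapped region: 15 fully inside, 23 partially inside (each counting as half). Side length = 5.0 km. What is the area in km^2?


effective squares = 15 + 23 * 0.5 = 26.5
area = 26.5 * 25.0 = 662.5 km^2

662.5 km^2


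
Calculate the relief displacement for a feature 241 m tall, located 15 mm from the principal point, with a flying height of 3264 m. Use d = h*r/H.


d = h * r / H = 241 * 15 / 3264 = 1.11 mm

1.11 mm


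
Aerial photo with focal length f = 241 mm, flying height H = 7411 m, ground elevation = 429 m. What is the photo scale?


scale = f / (H - h) = 241 mm / 6982 m = 241 / 6982000 = 1:28971

1:28971


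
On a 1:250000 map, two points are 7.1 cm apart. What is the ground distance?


ground = 7.1 cm * 250000 / 100 = 17750.0 m = 17.75 km

17.75 km


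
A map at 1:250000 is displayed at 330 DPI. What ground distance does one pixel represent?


pixel_cm = 2.54 / 330 ≈ 0.007697 cm
ground = pixel_cm * 250000 / 100 = 2.54 * 250000 / (330 * 100) = 635000 / 33000 ≈ 19.24 m

19.24 m


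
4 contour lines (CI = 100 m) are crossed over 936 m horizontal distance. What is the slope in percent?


elevation change = 4 * 100 = 400 m
slope = 400 / 936 * 100 = 42.7%

42.7%


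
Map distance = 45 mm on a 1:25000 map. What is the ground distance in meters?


ground = 45 mm * 25000 / 1000 = 1125.0 m

1125.0 m


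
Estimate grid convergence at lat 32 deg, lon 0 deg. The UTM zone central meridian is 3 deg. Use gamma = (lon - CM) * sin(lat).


gamma = (0 - 3) * sin(32) = -3 * 0.529919 = -1.59 degrees

-1.59 degrees


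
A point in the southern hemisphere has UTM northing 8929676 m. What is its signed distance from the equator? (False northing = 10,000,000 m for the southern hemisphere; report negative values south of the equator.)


For southern: actual = 8929676 - 10000000 = -1070324 m

-1070324 m


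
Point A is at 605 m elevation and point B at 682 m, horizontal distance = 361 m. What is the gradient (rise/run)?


gradient = (682 - 605) / 361 = 77 / 361 = 0.2133

0.2133


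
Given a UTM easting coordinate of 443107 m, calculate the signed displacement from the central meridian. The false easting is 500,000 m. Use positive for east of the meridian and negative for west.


displacement = 443107 - 500000 = -56893 m

-56893 m


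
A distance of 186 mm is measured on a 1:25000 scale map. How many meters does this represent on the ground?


ground = 186 mm * 25000 / 1000 = 4650.0 m

4650.0 m


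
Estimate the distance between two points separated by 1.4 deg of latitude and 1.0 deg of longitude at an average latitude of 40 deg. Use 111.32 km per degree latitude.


dlat_km = 1.4 * 111.32 = 155.848
dlon_km = 1.0 * 111.32 * cos(40) ≈ 85.276
dist = sqrt(155.848^2 + 85.276^2) ≈ 177.7 km

177.7 km


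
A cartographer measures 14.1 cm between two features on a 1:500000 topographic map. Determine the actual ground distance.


ground = 14.1 cm * 500000 / 100 = 70500.0 m = 70.5 km

70.5 km


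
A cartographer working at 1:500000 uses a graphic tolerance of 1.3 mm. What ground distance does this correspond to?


ground = 1.3 mm * 500000 / 1000 = 650.0 m

650.0 m


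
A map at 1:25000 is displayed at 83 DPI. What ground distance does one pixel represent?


pixel_cm = 2.54 / 83 ≈ 0.030602 cm
ground = pixel_cm * 25000 / 100 = 2.54 * 25000 / (83 * 100) = 63500 / 8300 ≈ 7.65 m

7.65 m


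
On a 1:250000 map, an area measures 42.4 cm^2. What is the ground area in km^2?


ground_area = 42.4 * (250000/100)^2 = 265000000.0 m^2 = 265.0 km^2

265.0 km^2


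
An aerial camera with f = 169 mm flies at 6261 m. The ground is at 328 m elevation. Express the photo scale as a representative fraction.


scale = f / (H - h) = 169 mm / 5933 m = 169 / 5933000 = 1:35107

1:35107


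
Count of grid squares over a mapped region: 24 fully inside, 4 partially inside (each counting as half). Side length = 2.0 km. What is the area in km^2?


effective squares = 24 + 4 * 0.5 = 26.0
area = 26.0 * 4.0 = 104.0 km^2

104.0 km^2


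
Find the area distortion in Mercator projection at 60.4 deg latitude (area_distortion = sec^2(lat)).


area_distortion = 1/cos^2(60.4) = 4.099

4.099


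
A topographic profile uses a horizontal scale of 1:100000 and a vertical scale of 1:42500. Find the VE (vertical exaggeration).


VE = horizontal_scale / vertical_scale = 100000 / 42500 ≈ 2.4

2.4x


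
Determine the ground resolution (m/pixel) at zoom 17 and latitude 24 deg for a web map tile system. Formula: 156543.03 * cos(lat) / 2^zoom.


res = 156543.03 * cos(24) / 2^17 = 156543.03 * 0.91354546 / 131072 = 1.09 m/pixel

1.09 m/pixel


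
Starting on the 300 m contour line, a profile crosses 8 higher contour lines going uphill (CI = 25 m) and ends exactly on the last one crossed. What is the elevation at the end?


elevation = 300 + 8 * 25 = 500 m

500 m


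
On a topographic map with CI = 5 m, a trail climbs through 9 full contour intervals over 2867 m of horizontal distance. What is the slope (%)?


elevation change = 9 * 5 = 45 m
slope = 45 / 2867 * 100 = 1.6%

1.6%


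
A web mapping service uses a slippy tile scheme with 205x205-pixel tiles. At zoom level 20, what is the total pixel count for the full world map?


tiles per axis = 2^20 = 1048576
total tiles = 1048576^2 = 1099511627776
pixels per axis = 1048576 * 205 = 214958080
total pixels = 214958080^2 = 46206976157286400

46206976157286400 pixels


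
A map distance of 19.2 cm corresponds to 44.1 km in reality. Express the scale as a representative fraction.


ground = 44.1 km = 4410000 cm; RF denominator = ground / map = 4410000 / 19.2 ≈ 229688; RF = 1:229688

1:229688


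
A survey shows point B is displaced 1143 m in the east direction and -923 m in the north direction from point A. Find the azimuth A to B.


az = atan2(1143, -923) = 128.9 deg
adjusted to 0-360: 128.9 degrees

128.9 degrees


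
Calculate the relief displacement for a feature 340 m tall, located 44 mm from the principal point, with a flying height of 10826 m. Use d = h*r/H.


d = h * r / H = 340 * 44 / 10826 = 1.38 mm

1.38 mm


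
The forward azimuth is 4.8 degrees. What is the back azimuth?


back azimuth = (4.8 + 180) mod 360 = 184.8 degrees

184.8 degrees


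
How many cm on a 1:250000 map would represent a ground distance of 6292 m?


map_cm = 6292 * 100 / 250000 = 2.5168 cm ≈ 2.52 cm

2.52 cm


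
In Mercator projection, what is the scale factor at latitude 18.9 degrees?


SF = 1 / cos(18.9) = 1 / 0.946085 = 1.057

1.057


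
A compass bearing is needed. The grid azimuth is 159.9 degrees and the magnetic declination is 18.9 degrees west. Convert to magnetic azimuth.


magnetic azimuth = grid azimuth - declination (east +ve)
mag_az = 159.9 - -18.9 = 178.8 degrees

178.8 degrees


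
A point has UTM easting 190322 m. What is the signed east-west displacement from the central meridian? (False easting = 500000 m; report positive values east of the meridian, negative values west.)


displacement = 190322 - 500000 = -309678 m

-309678 m


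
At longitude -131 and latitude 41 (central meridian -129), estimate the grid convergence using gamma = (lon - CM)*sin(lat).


gamma = (-131 - -129) * sin(41) = -2 * 0.656059 = -1.312 degrees

-1.312 degrees


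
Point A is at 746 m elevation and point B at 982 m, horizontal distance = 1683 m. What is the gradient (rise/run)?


gradient = (982 - 746) / 1683 = 236 / 1683 = 0.1402

0.1402


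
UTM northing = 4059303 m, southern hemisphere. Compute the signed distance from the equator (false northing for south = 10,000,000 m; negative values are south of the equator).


For southern: actual = 4059303 - 10000000 = -5940697 m

-5940697 m


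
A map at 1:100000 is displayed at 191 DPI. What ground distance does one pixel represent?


pixel_cm = 2.54 / 191 ≈ 0.013298 cm
ground = pixel_cm * 100000 / 100 = 2.54 * 100000 / (191 * 100) = 254000 / 19100 ≈ 13.3 m

13.3 m


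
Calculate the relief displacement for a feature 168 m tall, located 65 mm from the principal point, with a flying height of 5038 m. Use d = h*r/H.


d = h * r / H = 168 * 65 / 5038 = 2.17 mm

2.17 mm


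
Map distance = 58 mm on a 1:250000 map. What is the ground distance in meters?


ground = 58 mm * 250000 / 1000 = 14500.0 m

14500.0 m


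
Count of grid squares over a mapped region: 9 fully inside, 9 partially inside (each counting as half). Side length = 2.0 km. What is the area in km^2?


effective squares = 9 + 9 * 0.5 = 13.5
area = 13.5 * 4.0 = 54.0 km^2

54.0 km^2


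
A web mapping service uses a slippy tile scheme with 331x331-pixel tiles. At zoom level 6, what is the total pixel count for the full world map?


tiles per axis = 2^6 = 64
total tiles = 64^2 = 4096
pixels per axis = 64 * 331 = 21184
total pixels = 21184^2 = 448761856

448761856 pixels


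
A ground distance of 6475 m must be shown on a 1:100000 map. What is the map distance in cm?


map_cm = 6475 * 100 / 100000 = 6.475 cm ≈ 6.48 cm

6.48 cm


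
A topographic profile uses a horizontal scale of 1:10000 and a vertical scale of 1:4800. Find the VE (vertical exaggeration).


VE = horizontal_scale / vertical_scale = 10000 / 4800 ≈ 2.1

2.1x


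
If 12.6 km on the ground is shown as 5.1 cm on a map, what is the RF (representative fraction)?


ground = 12.6 km = 1260000 cm; RF denominator = ground / map = 1260000 / 5.1 ≈ 247059; RF = 1:247059

1:247059


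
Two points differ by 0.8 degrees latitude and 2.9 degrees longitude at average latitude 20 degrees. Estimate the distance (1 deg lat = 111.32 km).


dlat_km = 0.8 * 111.32 = 89.056
dlon_km = 2.9 * 111.32 * cos(20) ≈ 303.359
dist = sqrt(89.056^2 + 303.359^2) ≈ 316.2 km

316.2 km


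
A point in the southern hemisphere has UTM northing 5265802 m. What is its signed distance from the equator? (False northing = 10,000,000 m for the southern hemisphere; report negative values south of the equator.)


For southern: actual = 5265802 - 10000000 = -4734198 m

-4734198 m


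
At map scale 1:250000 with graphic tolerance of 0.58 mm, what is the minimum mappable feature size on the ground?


ground = 0.58 mm * 250000 / 1000 = 145.0 m

145.0 m


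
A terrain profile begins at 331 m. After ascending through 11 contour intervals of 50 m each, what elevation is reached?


elevation = 331 + 11 * 50 = 881 m

881 m


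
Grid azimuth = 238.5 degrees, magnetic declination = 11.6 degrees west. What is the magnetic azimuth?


magnetic azimuth = grid azimuth - declination (east +ve)
mag_az = 238.5 - -11.6 = 250.1 degrees

250.1 degrees


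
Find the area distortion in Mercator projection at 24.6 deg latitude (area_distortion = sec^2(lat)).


area_distortion = 1/cos^2(24.6) = 1.21

1.21


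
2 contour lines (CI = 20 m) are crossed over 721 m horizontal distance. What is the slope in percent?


elevation change = 2 * 20 = 40 m
slope = 40 / 721 * 100 = 5.5%

5.5%


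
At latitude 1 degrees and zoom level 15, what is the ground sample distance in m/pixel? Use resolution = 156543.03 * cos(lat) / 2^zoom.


res = 156543.03 * cos(1) / 2^15 = 156543.03 * 0.9998477 / 32768 = 4.78 m/pixel

4.78 m/pixel


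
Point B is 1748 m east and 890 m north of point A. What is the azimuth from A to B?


az = atan2(1748, 890) = 63.0 deg
adjusted to 0-360: 63.0 degrees

63.0 degrees


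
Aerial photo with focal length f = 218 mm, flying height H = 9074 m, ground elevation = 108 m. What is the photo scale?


scale = f / (H - h) = 218 mm / 8966 m = 218 / 8966000 = 1:41128

1:41128


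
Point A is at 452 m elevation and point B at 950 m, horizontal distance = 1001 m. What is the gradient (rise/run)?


gradient = (950 - 452) / 1001 = 498 / 1001 = 0.4975

0.4975


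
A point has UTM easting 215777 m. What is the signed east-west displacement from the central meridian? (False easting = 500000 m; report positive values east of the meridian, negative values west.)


displacement = 215777 - 500000 = -284223 m

-284223 m


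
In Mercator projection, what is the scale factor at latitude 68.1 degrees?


SF = 1 / cos(68.1) = 1 / 0.372988 = 2.681

2.681


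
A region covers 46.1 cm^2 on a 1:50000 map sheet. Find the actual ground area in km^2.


ground_area = 46.1 * (50000/100)^2 = 11525000.0 m^2 = 11.525 km^2

11.525 km^2


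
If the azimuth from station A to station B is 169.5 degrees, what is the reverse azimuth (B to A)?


back azimuth = (169.5 + 180) mod 360 = 349.5 degrees

349.5 degrees


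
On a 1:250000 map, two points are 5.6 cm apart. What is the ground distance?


ground = 5.6 cm * 250000 / 100 = 14000.0 m = 14.0 km

14.0 km


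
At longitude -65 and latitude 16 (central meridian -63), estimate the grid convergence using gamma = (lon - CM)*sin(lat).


gamma = (-65 - -63) * sin(16) = -2 * 0.275637 = -0.551 degrees

-0.551 degrees


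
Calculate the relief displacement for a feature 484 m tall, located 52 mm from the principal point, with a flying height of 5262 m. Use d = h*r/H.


d = h * r / H = 484 * 52 / 5262 = 4.78 mm

4.78 mm


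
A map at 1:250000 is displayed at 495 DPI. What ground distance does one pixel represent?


pixel_cm = 2.54 / 495 ≈ 0.005131 cm
ground = pixel_cm * 250000 / 100 = 2.54 * 250000 / (495 * 100) = 635000 / 49500 ≈ 12.83 m

12.83 m


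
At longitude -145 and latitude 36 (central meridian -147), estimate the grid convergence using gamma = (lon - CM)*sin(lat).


gamma = (-145 - -147) * sin(36) = 2 * 0.587785 = 1.176 degrees

1.176 degrees


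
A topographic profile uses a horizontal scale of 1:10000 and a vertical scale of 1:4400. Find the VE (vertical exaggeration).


VE = horizontal_scale / vertical_scale = 10000 / 4400 ≈ 2.3

2.3x


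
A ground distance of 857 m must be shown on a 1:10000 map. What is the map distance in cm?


map_cm = 857 * 100 / 10000 = 8.57 cm

8.57 cm


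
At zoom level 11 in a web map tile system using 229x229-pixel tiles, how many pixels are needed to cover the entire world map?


tiles per axis = 2^11 = 2048
total tiles = 2048^2 = 4194304
pixels per axis = 2048 * 229 = 468992
total pixels = 468992^2 = 219953496064

219953496064 pixels


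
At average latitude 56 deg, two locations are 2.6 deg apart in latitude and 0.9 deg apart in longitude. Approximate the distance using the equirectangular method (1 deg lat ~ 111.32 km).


dlat_km = 2.6 * 111.32 = 289.432
dlon_km = 0.9 * 111.32 * cos(56) ≈ 56.024
dist = sqrt(289.432^2 + 56.024^2) ≈ 294.8 km

294.8 km


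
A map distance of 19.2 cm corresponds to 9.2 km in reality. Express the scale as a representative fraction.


ground = 9.2 km = 920000 cm; RF denominator = ground / map = 920000 / 19.2 ≈ 47917; RF = 1:47917

1:47917


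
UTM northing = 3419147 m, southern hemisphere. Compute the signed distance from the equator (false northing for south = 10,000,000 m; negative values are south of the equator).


For southern: actual = 3419147 - 10000000 = -6580853 m

-6580853 m


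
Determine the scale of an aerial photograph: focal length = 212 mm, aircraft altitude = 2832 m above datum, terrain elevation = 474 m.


scale = f / (H - h) = 212 mm / 2358 m = 212 / 2358000 = 1:11123

1:11123


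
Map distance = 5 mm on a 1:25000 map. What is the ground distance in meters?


ground = 5 mm * 25000 / 1000 = 125.0 m

125.0 m


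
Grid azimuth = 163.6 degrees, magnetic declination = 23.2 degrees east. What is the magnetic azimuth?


magnetic azimuth = grid azimuth - declination (east +ve)
mag_az = 163.6 - 23.2 = 140.4 degrees

140.4 degrees


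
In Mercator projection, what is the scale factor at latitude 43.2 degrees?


SF = 1 / cos(43.2) = 1 / 0.728969 = 1.372

1.372


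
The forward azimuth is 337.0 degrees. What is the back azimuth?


back azimuth = (337.0 + 180) mod 360 = 157.0 degrees

157.0 degrees


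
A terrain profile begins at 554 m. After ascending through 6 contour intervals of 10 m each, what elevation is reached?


elevation = 554 + 6 * 10 = 614 m

614 m


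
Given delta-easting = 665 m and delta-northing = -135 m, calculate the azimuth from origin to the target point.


az = atan2(665, -135) = 101.5 deg
adjusted to 0-360: 101.5 degrees

101.5 degrees


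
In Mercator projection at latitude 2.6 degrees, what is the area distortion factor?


area_distortion = 1/cos^2(2.6) = 1.002

1.002


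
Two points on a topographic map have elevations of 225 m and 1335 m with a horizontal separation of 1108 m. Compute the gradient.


gradient = (1335 - 225) / 1108 = 1110 / 1108 = 1.0018

1.0018


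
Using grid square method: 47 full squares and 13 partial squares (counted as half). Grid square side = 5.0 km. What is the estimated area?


effective squares = 47 + 13 * 0.5 = 53.5
area = 53.5 * 25.0 = 1337.5 km^2

1337.5 km^2


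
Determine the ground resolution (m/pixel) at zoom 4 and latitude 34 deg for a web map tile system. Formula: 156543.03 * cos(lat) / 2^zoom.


res = 156543.03 * cos(34) / 2^4 = 156543.03 * 0.82903757 / 16 = 8111.25 m/pixel

8111.25 m/pixel


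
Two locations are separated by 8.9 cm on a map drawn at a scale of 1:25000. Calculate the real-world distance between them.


ground = 8.9 cm * 25000 / 100 = 2225.0 m = 2.225 km

2.225 km


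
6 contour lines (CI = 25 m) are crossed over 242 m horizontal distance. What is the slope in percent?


elevation change = 6 * 25 = 150 m
slope = 150 / 242 * 100 = 62.0%

62.0%


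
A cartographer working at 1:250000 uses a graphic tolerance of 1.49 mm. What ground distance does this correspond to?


ground = 1.49 mm * 250000 / 1000 = 372.5 m

372.5 m


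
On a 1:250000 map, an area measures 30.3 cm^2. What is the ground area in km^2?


ground_area = 30.3 * (250000/100)^2 = 189375000.0 m^2 = 189.375 km^2

189.375 km^2


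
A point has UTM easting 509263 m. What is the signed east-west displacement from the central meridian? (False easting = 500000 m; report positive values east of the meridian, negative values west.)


displacement = 509263 - 500000 = 9263 m

9263 m


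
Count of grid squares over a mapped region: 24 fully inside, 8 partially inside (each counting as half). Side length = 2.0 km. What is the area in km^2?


effective squares = 24 + 8 * 0.5 = 28.0
area = 28.0 * 4.0 = 112.0 km^2

112.0 km^2


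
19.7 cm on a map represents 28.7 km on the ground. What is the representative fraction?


ground = 28.7 km = 2870000 cm; RF denominator = ground / map = 2870000 / 19.7 ≈ 145685; RF = 1:145685

1:145685


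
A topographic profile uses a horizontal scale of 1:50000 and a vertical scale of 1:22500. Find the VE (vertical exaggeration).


VE = horizontal_scale / vertical_scale = 50000 / 22500 ≈ 2.2

2.2x


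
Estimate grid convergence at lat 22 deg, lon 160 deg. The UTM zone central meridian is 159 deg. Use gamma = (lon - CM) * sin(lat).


gamma = (160 - 159) * sin(22) = 1 * 0.374607 = 0.375 degrees

0.375 degrees


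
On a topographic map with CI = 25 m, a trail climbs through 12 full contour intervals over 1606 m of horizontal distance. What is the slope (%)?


elevation change = 12 * 25 = 300 m
slope = 300 / 1606 * 100 = 18.7%

18.7%


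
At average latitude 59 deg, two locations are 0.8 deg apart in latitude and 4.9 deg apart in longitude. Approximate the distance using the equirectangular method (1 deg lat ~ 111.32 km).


dlat_km = 0.8 * 111.32 = 89.056
dlon_km = 4.9 * 111.32 * cos(59) ≈ 280.937
dist = sqrt(89.056^2 + 280.937^2) ≈ 294.7 km

294.7 km


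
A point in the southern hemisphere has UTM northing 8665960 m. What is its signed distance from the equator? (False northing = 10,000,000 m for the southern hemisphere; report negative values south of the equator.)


For southern: actual = 8665960 - 10000000 = -1334040 m

-1334040 m


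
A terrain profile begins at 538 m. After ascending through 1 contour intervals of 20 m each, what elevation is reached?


elevation = 538 + 1 * 20 = 558 m

558 m


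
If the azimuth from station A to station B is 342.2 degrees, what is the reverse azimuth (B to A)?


back azimuth = (342.2 + 180) mod 360 = 162.2 degrees

162.2 degrees


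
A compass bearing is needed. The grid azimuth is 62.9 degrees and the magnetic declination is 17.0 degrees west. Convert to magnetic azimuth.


magnetic azimuth = grid azimuth - declination (east +ve)
mag_az = 62.9 - -17.0 = 79.9 degrees

79.9 degrees


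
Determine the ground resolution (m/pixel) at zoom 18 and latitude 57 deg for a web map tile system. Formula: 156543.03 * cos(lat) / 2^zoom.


res = 156543.03 * cos(57) / 2^18 = 156543.03 * 0.54463904 / 262144 = 0.33 m/pixel

0.33 m/pixel


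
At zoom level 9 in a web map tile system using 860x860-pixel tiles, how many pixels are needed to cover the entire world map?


tiles per axis = 2^9 = 512
total tiles = 512^2 = 262144
pixels per axis = 512 * 860 = 440320
total pixels = 440320^2 = 193881702400

193881702400 pixels


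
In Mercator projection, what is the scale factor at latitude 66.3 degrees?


SF = 1 / cos(66.3) = 1 / 0.401948 = 2.488

2.488


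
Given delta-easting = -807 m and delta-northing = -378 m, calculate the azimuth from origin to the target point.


az = atan2(-807, -378) = -115.1 deg
adjusted to 0-360: 244.9 degrees

244.9 degrees


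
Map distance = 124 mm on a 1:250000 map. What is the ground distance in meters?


ground = 124 mm * 250000 / 1000 = 31000.0 m

31000.0 m


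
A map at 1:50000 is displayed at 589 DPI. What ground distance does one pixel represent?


pixel_cm = 2.54 / 589 ≈ 0.004312 cm
ground = pixel_cm * 50000 / 100 = 2.54 * 50000 / (589 * 100) = 127000 / 58900 ≈ 2.16 m

2.16 m


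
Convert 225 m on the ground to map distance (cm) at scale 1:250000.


map_cm = 225 * 100 / 250000 = 0.09 cm

0.09 cm


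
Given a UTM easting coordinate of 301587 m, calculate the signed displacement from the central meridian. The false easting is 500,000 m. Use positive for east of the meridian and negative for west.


displacement = 301587 - 500000 = -198413 m

-198413 m


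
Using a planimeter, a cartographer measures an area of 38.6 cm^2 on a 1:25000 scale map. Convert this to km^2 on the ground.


ground_area = 38.6 * (25000/100)^2 = 2412500.0 m^2 = 2.4125 km^2 ≈ 2.413 km^2

2.413 km^2


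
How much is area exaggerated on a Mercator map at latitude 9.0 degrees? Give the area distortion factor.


area_distortion = 1/cos^2(9.0) = 1.025

1.025


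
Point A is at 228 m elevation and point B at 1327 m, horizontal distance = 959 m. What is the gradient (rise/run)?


gradient = (1327 - 228) / 959 = 1099 / 959 = 1.146

1.146


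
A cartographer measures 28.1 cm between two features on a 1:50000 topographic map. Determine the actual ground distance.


ground = 28.1 cm * 50000 / 100 = 14050.0 m = 14.05 km

14.05 km


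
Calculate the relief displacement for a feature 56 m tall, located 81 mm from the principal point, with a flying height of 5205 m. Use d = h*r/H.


d = h * r / H = 56 * 81 / 5205 = 0.87 mm

0.87 mm


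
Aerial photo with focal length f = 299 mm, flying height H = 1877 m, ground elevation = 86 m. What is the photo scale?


scale = f / (H - h) = 299 mm / 1791 m = 299 / 1791000 = 1:5990

1:5990


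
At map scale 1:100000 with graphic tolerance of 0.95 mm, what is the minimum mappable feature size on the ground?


ground = 0.95 mm * 100000 / 1000 = 95.0 m

95.0 m


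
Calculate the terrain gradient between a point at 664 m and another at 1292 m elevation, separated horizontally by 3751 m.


gradient = (1292 - 664) / 3751 = 628 / 3751 = 0.1674

0.1674


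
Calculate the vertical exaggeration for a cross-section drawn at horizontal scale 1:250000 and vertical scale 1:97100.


VE = horizontal_scale / vertical_scale = 250000 / 97100 ≈ 2.6

2.6x


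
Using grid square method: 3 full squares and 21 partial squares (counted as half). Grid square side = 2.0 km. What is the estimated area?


effective squares = 3 + 21 * 0.5 = 13.5
area = 13.5 * 4.0 = 54.0 km^2

54.0 km^2


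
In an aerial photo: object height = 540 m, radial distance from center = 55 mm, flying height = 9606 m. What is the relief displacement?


d = h * r / H = 540 * 55 / 9606 = 3.09 mm

3.09 mm


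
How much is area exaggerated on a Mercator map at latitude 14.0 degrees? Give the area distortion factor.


area_distortion = 1/cos^2(14.0) = 1.062

1.062


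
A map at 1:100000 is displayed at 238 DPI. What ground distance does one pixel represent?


pixel_cm = 2.54 / 238 ≈ 0.010672 cm
ground = pixel_cm * 100000 / 100 = 2.54 * 100000 / (238 * 100) = 254000 / 23800 ≈ 10.67 m

10.67 m


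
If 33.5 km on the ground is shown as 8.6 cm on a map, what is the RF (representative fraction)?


ground = 33.5 km = 3350000 cm; RF denominator = ground / map = 3350000 / 8.6 ≈ 389535; RF = 1:389535

1:389535


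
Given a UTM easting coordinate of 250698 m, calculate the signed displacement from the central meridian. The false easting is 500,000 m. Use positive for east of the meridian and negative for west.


displacement = 250698 - 500000 = -249302 m

-249302 m


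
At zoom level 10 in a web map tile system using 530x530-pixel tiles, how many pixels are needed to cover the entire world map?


tiles per axis = 2^10 = 1024
total tiles = 1024^2 = 1048576
pixels per axis = 1024 * 530 = 542720
total pixels = 542720^2 = 294544998400

294544998400 pixels


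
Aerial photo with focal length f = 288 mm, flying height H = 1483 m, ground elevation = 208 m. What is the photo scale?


scale = f / (H - h) = 288 mm / 1275 m = 288 / 1275000 = 1:4427

1:4427


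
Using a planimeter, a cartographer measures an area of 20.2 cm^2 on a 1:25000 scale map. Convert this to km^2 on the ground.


ground_area = 20.2 * (25000/100)^2 = 1262500.0 m^2 = 1.2625 km^2 ≈ 1.263 km^2

1.263 km^2


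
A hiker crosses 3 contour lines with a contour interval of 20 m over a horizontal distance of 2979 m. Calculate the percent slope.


elevation change = 3 * 20 = 60 m
slope = 60 / 2979 * 100 = 2.0%

2.0%


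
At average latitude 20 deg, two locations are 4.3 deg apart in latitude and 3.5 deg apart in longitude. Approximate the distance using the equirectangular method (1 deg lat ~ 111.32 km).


dlat_km = 4.3 * 111.32 = 478.676
dlon_km = 3.5 * 111.32 * cos(20) ≈ 366.123
dist = sqrt(478.676^2 + 366.123^2) ≈ 602.6 km

602.6 km


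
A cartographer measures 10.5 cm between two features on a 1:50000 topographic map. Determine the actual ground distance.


ground = 10.5 cm * 50000 / 100 = 5250.0 m = 5.25 km

5.25 km


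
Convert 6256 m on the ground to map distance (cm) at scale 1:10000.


map_cm = 6256 * 100 / 10000 = 62.56 cm

62.56 cm


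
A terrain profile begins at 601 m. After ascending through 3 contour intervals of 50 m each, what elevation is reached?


elevation = 601 + 3 * 50 = 751 m

751 m


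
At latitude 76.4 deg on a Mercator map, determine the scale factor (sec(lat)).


SF = 1 / cos(76.4) = 1 / 0.235142 = 4.253

4.253


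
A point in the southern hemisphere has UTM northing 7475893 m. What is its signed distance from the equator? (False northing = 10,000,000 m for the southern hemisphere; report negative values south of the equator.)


For southern: actual = 7475893 - 10000000 = -2524107 m

-2524107 m


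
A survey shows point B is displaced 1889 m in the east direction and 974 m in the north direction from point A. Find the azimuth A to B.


az = atan2(1889, 974) = 62.7 deg
adjusted to 0-360: 62.7 degrees

62.7 degrees


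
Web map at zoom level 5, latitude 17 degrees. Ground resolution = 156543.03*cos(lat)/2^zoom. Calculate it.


res = 156543.03 * cos(17) / 2^5 = 156543.03 * 0.95630476 / 32 = 4678.21 m/pixel

4678.21 m/pixel


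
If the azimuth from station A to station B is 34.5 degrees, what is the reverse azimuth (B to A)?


back azimuth = (34.5 + 180) mod 360 = 214.5 degrees

214.5 degrees


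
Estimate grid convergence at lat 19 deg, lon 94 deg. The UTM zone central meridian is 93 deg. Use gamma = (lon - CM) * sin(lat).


gamma = (94 - 93) * sin(19) = 1 * 0.325568 = 0.326 degrees

0.326 degrees


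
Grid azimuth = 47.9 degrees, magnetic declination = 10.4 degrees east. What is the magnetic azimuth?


magnetic azimuth = grid azimuth - declination (east +ve)
mag_az = 47.9 - 10.4 = 37.5 degrees

37.5 degrees


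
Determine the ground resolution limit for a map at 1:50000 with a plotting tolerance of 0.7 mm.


ground = 0.7 mm * 50000 / 1000 = 35.0 m

35.0 m


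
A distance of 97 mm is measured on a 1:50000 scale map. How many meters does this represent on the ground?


ground = 97 mm * 50000 / 1000 = 4850.0 m

4850.0 m


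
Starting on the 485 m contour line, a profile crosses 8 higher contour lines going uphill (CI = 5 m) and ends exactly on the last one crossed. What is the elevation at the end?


elevation = 485 + 8 * 5 = 525 m

525 m


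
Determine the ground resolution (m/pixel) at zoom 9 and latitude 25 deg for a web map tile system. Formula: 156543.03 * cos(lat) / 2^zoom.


res = 156543.03 * cos(25) / 2^9 = 156543.03 * 0.90630779 / 512 = 277.1 m/pixel

277.1 m/pixel


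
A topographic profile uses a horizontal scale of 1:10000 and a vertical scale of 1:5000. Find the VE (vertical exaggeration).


VE = horizontal_scale / vertical_scale = 10000 / 5000 = 2.0

2.0x


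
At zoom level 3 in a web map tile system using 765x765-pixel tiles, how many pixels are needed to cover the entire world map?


tiles per axis = 2^3 = 8
total tiles = 8^2 = 64
pixels per axis = 8 * 765 = 6120
total pixels = 6120^2 = 37454400

37454400 pixels


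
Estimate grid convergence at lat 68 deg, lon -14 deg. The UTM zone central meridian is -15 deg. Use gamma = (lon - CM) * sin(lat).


gamma = (-14 - -15) * sin(68) = 1 * 0.927184 = 0.927 degrees

0.927 degrees


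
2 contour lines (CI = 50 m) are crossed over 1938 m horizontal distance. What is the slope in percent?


elevation change = 2 * 50 = 100 m
slope = 100 / 1938 * 100 = 5.2%

5.2%


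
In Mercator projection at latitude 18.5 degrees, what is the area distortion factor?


area_distortion = 1/cos^2(18.5) = 1.112

1.112


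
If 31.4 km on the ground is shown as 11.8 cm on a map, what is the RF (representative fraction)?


ground = 31.4 km = 3140000 cm; RF denominator = ground / map = 3140000 / 11.8 ≈ 266102; RF = 1:266102

1:266102


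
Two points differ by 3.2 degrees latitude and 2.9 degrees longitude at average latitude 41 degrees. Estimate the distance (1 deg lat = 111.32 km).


dlat_km = 3.2 * 111.32 = 356.224
dlon_km = 2.9 * 111.32 * cos(41) ≈ 243.641
dist = sqrt(356.224^2 + 243.641^2) ≈ 431.6 km

431.6 km


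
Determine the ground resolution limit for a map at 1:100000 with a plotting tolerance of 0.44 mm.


ground = 0.44 mm * 100000 / 1000 = 44.0 m

44.0 m


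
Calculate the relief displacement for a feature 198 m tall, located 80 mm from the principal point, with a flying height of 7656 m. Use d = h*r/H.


d = h * r / H = 198 * 80 / 7656 = 2.07 mm

2.07 mm


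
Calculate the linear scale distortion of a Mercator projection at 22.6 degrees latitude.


SF = 1 / cos(22.6) = 1 / 0.92321 = 1.083

1.083


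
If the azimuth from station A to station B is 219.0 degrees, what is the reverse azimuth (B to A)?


back azimuth = (219.0 + 180) mod 360 = 39.0 degrees

39.0 degrees


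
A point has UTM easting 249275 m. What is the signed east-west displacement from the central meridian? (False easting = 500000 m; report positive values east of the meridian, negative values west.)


displacement = 249275 - 500000 = -250725 m

-250725 m


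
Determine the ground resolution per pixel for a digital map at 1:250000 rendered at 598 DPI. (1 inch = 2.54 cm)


pixel_cm = 2.54 / 598 ≈ 0.004247 cm
ground = pixel_cm * 250000 / 100 = 2.54 * 250000 / (598 * 100) = 635000 / 59800 ≈ 10.62 m

10.62 m


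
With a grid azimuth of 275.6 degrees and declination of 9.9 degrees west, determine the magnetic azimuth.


magnetic azimuth = grid azimuth - declination (east +ve)
mag_az = 275.6 - -9.9 = 285.5 degrees

285.5 degrees


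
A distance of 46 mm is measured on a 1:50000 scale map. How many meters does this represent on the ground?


ground = 46 mm * 50000 / 1000 = 2300.0 m

2300.0 m


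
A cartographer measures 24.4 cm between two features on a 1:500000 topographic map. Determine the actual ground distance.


ground = 24.4 cm * 500000 / 100 = 122000.0 m = 122.0 km

122.0 km


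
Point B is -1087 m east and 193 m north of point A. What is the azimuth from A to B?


az = atan2(-1087, 193) = -79.9 deg
adjusted to 0-360: 280.1 degrees

280.1 degrees


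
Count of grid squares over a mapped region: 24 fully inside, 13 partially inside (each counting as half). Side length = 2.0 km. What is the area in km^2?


effective squares = 24 + 13 * 0.5 = 30.5
area = 30.5 * 4.0 = 122.0 km^2

122.0 km^2


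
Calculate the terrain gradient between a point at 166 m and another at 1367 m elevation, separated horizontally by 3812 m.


gradient = (1367 - 166) / 3812 = 1201 / 3812 = 0.3151

0.3151


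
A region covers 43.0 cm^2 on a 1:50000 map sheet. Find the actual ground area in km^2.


ground_area = 43.0 * (50000/100)^2 = 10750000.0 m^2 = 10.75 km^2

10.75 km^2
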